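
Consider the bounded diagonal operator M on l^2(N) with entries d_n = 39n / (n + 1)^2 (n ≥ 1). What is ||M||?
||M|| = 39/4 (attained at n = 1)

For M diagonal, ||M|| = sup_n |d_n|. Treat f(x) = 39x / (x + 1)^2 for real x > 0. By the quotient rule, f'(x) = 39(1 - x)/(x + 1)^3, which is positive for x < 1 and negative for x > 1. So f has a unique maximum at x = 1, and since 1 is a positive integer, the supremum over n ≥ 1 is attained at n = 1: d_1 = 39·1/(1 + 1)^2 = 39·1/4 = 39/4. Hence ||M|| = 39/4.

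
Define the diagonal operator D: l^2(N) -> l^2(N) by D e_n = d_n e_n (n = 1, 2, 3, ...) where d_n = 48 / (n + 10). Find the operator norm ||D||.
||D|| = 48/11 (attained at n = 1)

For D diagonal, ||D|| = sup_n |d_n| = sup_n 48/(n + 10). This is positive and strictly decreasing in n, so the supremum is attained at n = 1: d_1 = 48/(1 + 10) = 48/11. Hence ||D|| = 48/11.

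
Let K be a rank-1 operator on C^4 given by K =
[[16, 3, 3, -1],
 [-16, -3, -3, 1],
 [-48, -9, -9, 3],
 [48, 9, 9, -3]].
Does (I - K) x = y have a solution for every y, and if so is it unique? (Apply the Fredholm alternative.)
(I - K) is singular (det(I - K) = 0, i.e. 1 ∈ sigma(K)). (I - K) x = y is solvable iff y ⊥ ker((I - K)^*) = span{(16, 3, 3, -1)}, i.e. iff 16y_1 + 3y_2 + 3y_3 - y_4 = 0. When solvable, the solutions are x = y + c·(1, -1, -3, 3), c arbitrary (ker(I - K) = span{(1, -1, -3, 3)}, dimension 1).

K has rank 1, so it is an outer product K = u v^T: every row of K is a multiple of one row vector. Reading off the entries, u = (1, -1, -3, 3) and v = (16, 3, 3, -1) (row i of K equals u_i·v^T). A rank-one matrix u v^T satisfies K u = u (v·u) and kills the (3)-dimensional subspace v^⊥, so its characteristic polynomial is lambda^3 (lambda - v·u) with v·u = tr K = 1. Hence the eigenvalues of I - K are 1 (multiplicity 3) and 1 - (1) = 0, so det(I - K) = 0. (Direct check: I - K =
[[-15, -3, -3, 1],
 [16, 4, 3, -1],
 [48, 9, 10, -3],
 [-48, -9, -9, 4]]
has determinant 0.) So 1 is an eigenvalue of K and (I - K) is not invertible. The finite-dimensional Fredholm alternative says: either (I - K) is invertible, or ker(I - K) ≠ {0} and then range(I - K) = ker((I - K)^*)^⊥, with dim ker(I - K) = dim ker((I - K)^*). We are in the second case, so we need both kernels. Kernel of I - K: (I - K) u = u - u (v·u) = u - u = 0, so ker(I - K) = span{u} = span{(1, -1, -3, 3)} (it is exactly 1-dimensional because rank(I - K) = 3). Kernel of the adjoint: K is real, so (I - K)^* = I - K^T = I - v u^T, and (I - v u^T) v = v - v (u·v) = 0; hence ker((I - K)^*) = span{v} = span{(16, 3, 3, -1)}. Therefore (I - K) x = y is solvable iff <y, v> = 0, i.e. iff 16y_1 + 3y_2 + 3y_3 - y_4 = 0. When this holds, K y = u (v·y) = 0, so (I - K) y = y and x = y is a particular solution; the full solution set is the line x = y + c·u = y + c·(1, -1, -3, 3), c ∈ C.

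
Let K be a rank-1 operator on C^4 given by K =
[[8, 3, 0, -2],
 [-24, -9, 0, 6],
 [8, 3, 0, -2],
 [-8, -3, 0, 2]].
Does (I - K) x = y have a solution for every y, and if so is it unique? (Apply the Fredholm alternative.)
(I - K) is singular (det(I - K) = 0, i.e. 1 ∈ sigma(K)). (I - K) x = y is solvable iff y ⊥ ker((I - K)^*) = span{(8, 3, 0, -2)}, i.e. iff 8y_1 + 3y_2 - 2y_4 = 0. When solvable, the solutions are x = y + c·(1, -3, 1, -1), c arbitrary (ker(I - K) = span{(1, -3, 1, -1)}, dimension 1).

K has rank 1, so it is an outer product K = u v^T: every row of K is a multiple of one row vector. Reading off the entries, u = (1, -3, 1, -1) and v = (8, 3, 0, -2) (row i of K equals u_i·v^T). A rank-one matrix u v^T satisfies K u = u (v·u) and kills the (3)-dimensional subspace v^⊥, so its characteristic polynomial is lambda^3 (lambda - v·u) with v·u = tr K = 1. Hence the eigenvalues of I - K are 1 (multiplicity 3) and 1 - (1) = 0, so det(I - K) = 0. (Direct check: I - K =
[[-7, -3, 0, 2],
 [24, 10, 0, -6],
 [-8, -3, 1, 2],
 [8, 3, 0, -1]]
has determinant 0.) So 1 is an eigenvalue of K and (I - K) is not invertible. The finite-dimensional Fredholm alternative says: either (I - K) is invertible, or ker(I - K) ≠ {0} and then range(I - K) = ker((I - K)^*)^⊥, with dim ker(I - K) = dim ker((I - K)^*). We are in the second case, so we need both kernels. Kernel of I - K: (I - K) u = u - u (v·u) = u - u = 0, so ker(I - K) = span{u} = span{(1, -3, 1, -1)} (it is exactly 1-dimensional because rank(I - K) = 3). Kernel of the adjoint: K is real, so (I - K)^* = I - K^T = I - v u^T, and (I - v u^T) v = v - v (u·v) = 0; hence ker((I - K)^*) = span{v} = span{(8, 3, 0, -2)}. Therefore (I - K) x = y is solvable iff <y, v> = 0, i.e. iff 8y_1 + 3y_2 - 2y_4 = 0. When this holds, K y = u (v·y) = 0, so (I - K) y = y and x = y is a particular solution; the full solution set is the line x = y + c·u = y + c·(1, -3, 1, -1), c ∈ C.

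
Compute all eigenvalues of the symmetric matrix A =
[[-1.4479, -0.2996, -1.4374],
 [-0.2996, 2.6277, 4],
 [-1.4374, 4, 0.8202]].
sigma(A) ≈ {-3, -1, 6}

A is real symmetric, so its spectrum consists of real eigenvalues. Expanding the characteristic polynomial of the displayed matrix gives
  det(λ I - A) = p(λ) = λ^3 + (-2)λ^2 + (-21)λ + (-18).
Solving p(λ) = 0 yields eigenvalues ≈ -3, -1, 6. (A is shown rounded to 4 decimals, so these recover the underlying integer eigenvalues to within that precision.)
Verification: the trace of A = 2 equals the sum of eigenvalues 2, and det(A) ≈ 17.9994 matches the eigenvalue product 18.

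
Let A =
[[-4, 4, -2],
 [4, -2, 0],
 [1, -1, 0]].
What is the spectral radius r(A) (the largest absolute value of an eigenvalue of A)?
r(A) ≈ 6.7962

The eigenvalues of A are the roots of its characteristic polynomial. With M = A (coefficients from the trace, the sum of principal 2x2 minors, and det A):
  p(λ) = det(λ I - M) = λ^3 + 6λ^2 - 6λ - 4.
No integer candidate from the rational root theorem (±divisors of 4) is a root, so the roots are irrational. The cubic discriminant is Δ = 7776 > 0, so there are three distinct real roots. p(-7) = -11 and p(-6) = 32 have opposite signs, so a root lies in (-7, -6); Newton's method refines it to λ ≈ -6.7962. p(-1) = 7 and p(0) = -4 have opposite signs, so a root lies in (-1, 0); Newton's method refines it to λ ≈ -0.4662. p(1) = -3 and p(2) = 16 have opposite signs, so a root lies in (1, 2); Newton's method refines it to λ ≈ 1.2624. Check (Vieta): the three roots sum to -6, matching tr M = -6.
Thus the eigenvalues (to 4 decimals) are -6.7962 (modulus 6.7962); -0.4662 (modulus 0.4662); 1.2624 (modulus 1.2624). The spectral radius is the largest modulus: r(A) ≈ 6.7962. (Cross-check: r(A) ≤ ||A||_2 ≈ 7.4282; equality holds whenever A is normal, though it can also hold for some non-normal A.)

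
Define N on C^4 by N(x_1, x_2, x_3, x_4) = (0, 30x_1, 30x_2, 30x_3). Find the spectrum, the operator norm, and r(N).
sigma(N) = {0}; ||N|| = 30; r(N) = 0. (N is nilpotent with N^4 = 0.)

On C^4, N is a strictly lower-triangular matrix with 30 on the subdiagonal and zeros elsewhere, so its characteristic polynomial is lambda^4 and every eigenvalue is 0: sigma(N) = {0}. For the operator norm, N e_i = 30e_{i+1} for i = 1, ..., 3 and N e_4 = 0, so the singular values of N are 30 (with multiplicity 3) and 0; hence ||N|| = 30. The spectral radius r(N) = max|lambda| = 0. Note ||N|| > r(N) — characteristic of non-normal nilpotent operators. Indeed N^4 = 0.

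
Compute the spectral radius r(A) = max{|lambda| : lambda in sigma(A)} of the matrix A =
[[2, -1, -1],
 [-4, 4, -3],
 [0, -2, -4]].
r(A) ≈ 5.5261

The eigenvalues of A are the roots of its characteristic polynomial. With M = A (coefficients from the trace, the sum of principal 2x2 minors, and det A):
  p(λ) = det(λ I - M) = λ^3 - 2λ^2 - 26λ + 36.
No integer candidate from the rational root theorem (±divisors of 36) is a root, so the roots are irrational. The cubic discriminant is Δ = 72864 > 0, so there are three distinct real roots. p(-5) = -9 and p(-4) = 44 have opposite signs, so a root lies in (-5, -4); Newton's method refines it to λ ≈ -4.8651. p(1) = 9 and p(2) = -16 have opposite signs, so a root lies in (1, 2); Newton's method refines it to λ ≈ 1.339. p(5) = -19 and p(6) = 24 have opposite signs, so a root lies in (5, 6); Newton's method refines it to λ ≈ 5.5261. Check (Vieta): the three roots sum to 2, matching tr M = 2.
Thus the eigenvalues (to 4 decimals) are -4.8651 (modulus 4.8651); 1.339 (modulus 1.339); 5.5261 (modulus 5.5261). The spectral radius is the largest modulus: r(A) ≈ 5.5261. (Cross-check: r(A) ≤ ||A||_2 ≈ 6.5919; equality holds whenever A is normal, though it can also hold for some non-normal A.)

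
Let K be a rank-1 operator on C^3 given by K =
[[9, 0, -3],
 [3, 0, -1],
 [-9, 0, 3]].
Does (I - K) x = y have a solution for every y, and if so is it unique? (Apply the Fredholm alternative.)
(I - K) is invertible (det(I - K) = -11 ≠ 0), so for every y in C^3 the equation (I - K) x = y has a unique solution.

K has rank 1, so it is an outer product K = u v^T: every row of K is a multiple of one row vector. Reading off the entries, u = (-3, -1, 3) and v = (-3, 0, 1) (row i of K equals u_i·v^T). A rank-one matrix u v^T satisfies K u = u (v·u) and kills the (2)-dimensional subspace v^⊥, so its characteristic polynomial is lambda^2 (lambda - v·u) with v·u = tr K = 12. Hence the eigenvalues of I - K are 1 (multiplicity 2) and 1 - (12) = -11, so det(I - K) = -11. (Direct check: I - K =
[[-8, 0, 3],
 [-3, 1, 1],
 [9, 0, -2]]
has determinant -11.) The finite-dimensional Fredholm alternative says: either (I - K) is invertible, or ker(I - K) ≠ {0} and then range(I - K) = ker((I - K)^*)^⊥, with dim ker(I - K) = dim ker((I - K)^*). Since det(I - K) ≠ 0, 1 is not an eigenvalue of K and ker(I - K) = {0}, so we are in the first case: for every y there is a unique x = (I - K)^(-1) y. Explicitly, by the Sherman–Morrison formula, (I - u v^T)^(-1) = I + u v^T/(1 - v·u), i.e. (I - K)^(-1) = I + K/(-11).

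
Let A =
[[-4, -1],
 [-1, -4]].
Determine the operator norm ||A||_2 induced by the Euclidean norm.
||A||_2 = 5 (= sqrt(largest eigenvalue of A^T A))

||A||_2 = sigma_max(A) = sqrt(lambda_max(A^T A)). Form the symmetric matrix M = A^T A =
[[17, 8],
 [8, 17]].
Its characteristic polynomial (trace, determinant of M give the coefficients) is
  p(λ) = det(λ I - M) = λ^2 - 34λ + 225.
For λ^2 - 34λ + 225 the discriminant is 256. It is a perfect square (16^2), so the roots are rational: λ = (34 ± 16)/2 = 25, 9.
So the eigenvalues of A^T A are ≈ 9, 25 (all ≥ 0, as they must be for A^T A). The largest is λ_max = 25, hence ||A||_2 = sqrt(λ_max) = 5.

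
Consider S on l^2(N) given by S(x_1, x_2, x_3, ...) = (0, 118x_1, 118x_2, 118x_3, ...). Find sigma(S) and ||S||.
sigma(S) = closed disk {z in C : |z| ≤ 118}; ||S|| = 118

Note S = 118·U where U is the unit right shift (U x)_k = x_{k-1} (with x_0 := 0); so ||S|| = 118||U|| and sigma(S) = 118·sigma(U). ||S x||^2 = sum_{k≥1} |118x_k|^2 = 13924||x||^2, so ||S|| = 118 and sigma(S) ⊂ {|z| ≤ 118}. For any |lambda| < 118, the equation (S - lambda I) x = 0 forces x_1 = 0, then 118x_k = lambda x_{k+1} ⇒ x = 0, so S has no eigenvalues. But (S - lambda I) is not surjective for |lambda| < 118: solving (S - lambda I) x = e_1 would require x_n proportional to (lambda/118)^(-n), which is not in l^2. So every |lambda| < 118 lies in the residual spectrum. The boundary |lambda| = 118 is in the approximate point spectrum (the spectrum is closed). Hence sigma(S) is the closed disk of radius 118.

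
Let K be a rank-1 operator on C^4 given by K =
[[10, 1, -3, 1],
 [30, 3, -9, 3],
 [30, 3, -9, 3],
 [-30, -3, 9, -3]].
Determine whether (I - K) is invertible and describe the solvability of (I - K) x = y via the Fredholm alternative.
(I - K) is singular (det(I - K) = 0, i.e. 1 ∈ sigma(K)). (I - K) x = y is solvable iff y ⊥ ker((I - K)^*) = span{(10, 1, -3, 1)}, i.e. iff 10y_1 + y_2 - 3y_3 + y_4 = 0. When solvable, the solutions are x = y + c·(1, 3, 3, -3), c arbitrary (ker(I - K) = span{(1, 3, 3, -3)}, dimension 1).

K has rank 1, so it is an outer product K = u v^T: every row of K is a multiple of one row vector. Reading off the entries, u = (1, 3, 3, -3) and v = (10, 1, -3, 1) (row i of K equals u_i·v^T). A rank-one matrix u v^T satisfies K u = u (v·u) and kills the (3)-dimensional subspace v^⊥, so its characteristic polynomial is lambda^3 (lambda - v·u) with v·u = tr K = 1. Hence the eigenvalues of I - K are 1 (multiplicity 3) and 1 - (1) = 0, so det(I - K) = 0. (Direct check: I - K =
[[-9, -1, 3, -1],
 [-30, -2, 9, -3],
 [-30, -3, 10, -3],
 [30, 3, -9, 4]]
has determinant 0.) So 1 is an eigenvalue of K and (I - K) is not invertible. The finite-dimensional Fredholm alternative says: either (I - K) is invertible, or ker(I - K) ≠ {0} and then range(I - K) = ker((I - K)^*)^⊥, with dim ker(I - K) = dim ker((I - K)^*). We are in the second case, so we need both kernels. Kernel of I - K: (I - K) u = u - u (v·u) = u - u = 0, so ker(I - K) = span{u} = span{(1, 3, 3, -3)} (it is exactly 1-dimensional because rank(I - K) = 3). Kernel of the adjoint: K is real, so (I - K)^* = I - K^T = I - v u^T, and (I - v u^T) v = v - v (u·v) = 0; hence ker((I - K)^*) = span{v} = span{(10, 1, -3, 1)}. Therefore (I - K) x = y is solvable iff <y, v> = 0, i.e. iff 10y_1 + y_2 - 3y_3 + y_4 = 0. When this holds, K y = u (v·y) = 0, so (I - K) y = y and x = y is a particular solution; the full solution set is the line x = y + c·u = y + c·(1, 3, 3, -3), c ∈ C.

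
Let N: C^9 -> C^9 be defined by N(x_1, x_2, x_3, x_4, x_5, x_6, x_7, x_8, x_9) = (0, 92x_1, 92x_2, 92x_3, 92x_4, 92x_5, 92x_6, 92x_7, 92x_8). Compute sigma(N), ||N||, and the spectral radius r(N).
sigma(N) = {0}; ||N|| = 92; r(N) = 0. (N is nilpotent with N^9 = 0.)

On C^9, N is a strictly lower-triangular matrix with 92 on the subdiagonal and zeros elsewhere, so its characteristic polynomial is lambda^9 and every eigenvalue is 0: sigma(N) = {0}. For the operator norm, N e_i = 92e_{i+1} for i = 1, ..., 8 and N e_9 = 0, so the singular values of N are 92 (with multiplicity 8) and 0; hence ||N|| = 92. The spectral radius r(N) = max|lambda| = 0. Note ||N|| > r(N) — characteristic of non-normal nilpotent operators. Indeed N^9 = 0.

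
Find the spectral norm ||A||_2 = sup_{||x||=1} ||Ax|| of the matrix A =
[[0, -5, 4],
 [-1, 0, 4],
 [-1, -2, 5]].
||A||_2 ≈ 8.7811 (= sqrt(largest eigenvalue of A^T A))

||A||_2 = sigma_max(A) = sqrt(lambda_max(A^T A)). Form the symmetric matrix M = A^T A =
[[2, 2, -9],
 [2, 29, -30],
 [-9, -30, 57]].
Its characteristic polynomial (trace, sum of principal 2x2 minors, determinant of M give the coefficients) is
  p(λ) = det(λ I - M) = λ^3 - 88λ^2 + 840λ - 9.
No integer candidate from the rational root theorem (±divisors of 9) is a root, so the roots are irrational. The cubic discriminant is Δ = 3080790261 > 0, so there are three distinct real roots. p(0) = -9 and p(1) = 744 have opposite signs, so a root lies in (0, 1); Newton's method refines it to λ ≈ 0.0107. p(10) = 591 and p(11) = -86 have opposite signs, so a root lies in (10, 11); Newton's method refines it to λ ≈ 10.8816. p(77) = -548 and p(78) = 4671 have opposite signs, so a root lies in (77, 78); Newton's method refines it to λ ≈ 77.1077. Check (Vieta): the three roots sum to 88, matching tr M = 88.
So the eigenvalues of A^T A are ≈ 0.0107, 10.8816, 77.1077 (all ≥ 0, as they must be for A^T A). The largest is λ_max ≈ 77.1077, hence ||A||_2 = sqrt(λ_max) ≈ 8.7811.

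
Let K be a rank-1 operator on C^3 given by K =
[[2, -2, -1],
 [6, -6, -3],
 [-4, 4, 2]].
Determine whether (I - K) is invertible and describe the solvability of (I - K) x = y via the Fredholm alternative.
(I - K) is invertible (det(I - K) = 3 ≠ 0), so for every y in C^3 the equation (I - K) x = y has a unique solution.

K has rank 1, so it is an outer product K = u v^T: every row of K is a multiple of one row vector. Reading off the entries, u = (-1, -3, 2) and v = (-2, 2, 1) (row i of K equals u_i·v^T). A rank-one matrix u v^T satisfies K u = u (v·u) and kills the (2)-dimensional subspace v^⊥, so its characteristic polynomial is lambda^2 (lambda - v·u) with v·u = tr K = -2. Hence the eigenvalues of I - K are 1 (multiplicity 2) and 1 - (-2) = 3, so det(I - K) = 3. (Direct check: I - K =
[[-1, 2, 1],
 [-6, 7, 3],
 [4, -4, -1]]
has determinant 3.) The finite-dimensional Fredholm alternative says: either (I - K) is invertible, or ker(I - K) ≠ {0} and then range(I - K) = ker((I - K)^*)^⊥, with dim ker(I - K) = dim ker((I - K)^*). Since det(I - K) ≠ 0, 1 is not an eigenvalue of K and ker(I - K) = {0}, so we are in the first case: for every y there is a unique x = (I - K)^(-1) y. Explicitly, by the Sherman–Morrison formula, (I - u v^T)^(-1) = I + u v^T/(1 - v·u), i.e. (I - K)^(-1) = I + K/(3).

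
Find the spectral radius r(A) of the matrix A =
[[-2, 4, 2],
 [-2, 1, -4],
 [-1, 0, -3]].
r(A) = sqrt(11) ≈ 3.3166

The eigenvalues of A are the roots of its characteristic polynomial. With M = A (coefficients from the trace, the sum of principal 2x2 minors, and det A):
  p(λ) = det(λ I - M) = λ^3 + 4λ^2 + 11λ.
The constant term is 0, so λ = 0 is a root. Dividing out λ leaves p(λ) = λ(λ^2 + 4λ + 11). For λ^2 + 4λ + 11 the discriminant is -28. It is negative, so the roots are the complex-conjugate pair λ = -2 ± (sqrt(28)/2) i ≈ -2 ± 2.6458i. For a conjugate pair the product of the roots equals the constant term, so |λ|^2 = 11 and |λ| = sqrt(11) ≈ 3.3166.
Thus the eigenvalues (to 4 decimals) are -2 ± 2.6458i (modulus 3.3166); 0 (modulus 0). The spectral radius is the largest modulus: r(A) = sqrt(11) ≈ 3.3166. (Cross-check: r(A) ≤ ||A||_2 ≈ 5.5924; equality holds whenever A is normal, though it can also hold for some non-normal A.)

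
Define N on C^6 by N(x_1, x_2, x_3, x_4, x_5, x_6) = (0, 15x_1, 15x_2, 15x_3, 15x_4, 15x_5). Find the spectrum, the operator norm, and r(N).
sigma(N) = {0}; ||N|| = 15; r(N) = 0. (N is nilpotent with N^6 = 0.)

On C^6, N is a strictly lower-triangular matrix with 15 on the subdiagonal and zeros elsewhere, so its characteristic polynomial is lambda^6 and every eigenvalue is 0: sigma(N) = {0}. For the operator norm, N e_i = 15e_{i+1} for i = 1, ..., 5 and N e_6 = 0, so the singular values of N are 15 (with multiplicity 5) and 0; hence ||N|| = 15. The spectral radius r(N) = max|lambda| = 0. Note ||N|| > r(N) — characteristic of non-normal nilpotent operators. Indeed N^6 = 0.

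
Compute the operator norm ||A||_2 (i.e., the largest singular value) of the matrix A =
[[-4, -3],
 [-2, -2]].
||A||_2 = sqrt((33 + sqrt(1073))/2) ≈ 5.734 (= sqrt(largest eigenvalue of A^T A))

||A||_2 = sigma_max(A) = sqrt(lambda_max(A^T A)). Form the symmetric matrix M = A^T A =
[[20, 16],
 [16, 13]].
Its characteristic polynomial (trace, determinant of M give the coefficients) is
  p(λ) = det(λ I - M) = λ^2 - 33λ + 4.
For λ^2 - 33λ + 4 the discriminant is 1073. It is nonnegative but not a perfect square, so the roots are real and irrational: λ = (33 ± sqrt(1073))/2 ≈ 32.8783, 0.1217.
So the eigenvalues of A^T A are ≈ 0.1217, 32.8783 (all ≥ 0, as they must be for A^T A). The largest is λ_max = (33 + sqrt(1073))/2 ≈ 32.8783, hence ||A||_2 = sqrt(λ_max) = sqrt((33 + sqrt(1073))/2) ≈ 5.734.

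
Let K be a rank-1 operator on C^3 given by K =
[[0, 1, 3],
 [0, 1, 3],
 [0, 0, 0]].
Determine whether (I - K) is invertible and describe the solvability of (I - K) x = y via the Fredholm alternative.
(I - K) is singular (det(I - K) = 0, i.e. 1 ∈ sigma(K)). (I - K) x = y is solvable iff y ⊥ ker((I - K)^*) = span{(0, 1, 3)}, i.e. iff y_2 + 3y_3 = 0. When solvable, the solutions are x = y + c·(1, 1, 0), c arbitrary (ker(I - K) = span{(1, 1, 0)}, dimension 1).

K has rank 1, so it is an outer product K = u v^T: every row of K is a multiple of one row vector. Reading off the entries, u = (1, 1, 0) and v = (0, 1, 3) (row i of K equals u_i·v^T). A rank-one matrix u v^T satisfies K u = u (v·u) and kills the (2)-dimensional subspace v^⊥, so its characteristic polynomial is lambda^2 (lambda - v·u) with v·u = tr K = 1. Hence the eigenvalues of I - K are 1 (multiplicity 2) and 1 - (1) = 0, so det(I - K) = 0. (Direct check: I - K =
[[1, -1, -3],
 [0, 0, -3],
 [0, 0, 1]]
has determinant 0.) So 1 is an eigenvalue of K and (I - K) is not invertible. The finite-dimensional Fredholm alternative says: either (I - K) is invertible, or ker(I - K) ≠ {0} and then range(I - K) = ker((I - K)^*)^⊥, with dim ker(I - K) = dim ker((I - K)^*). We are in the second case, so we need both kernels. Kernel of I - K: (I - K) u = u - u (v·u) = u - u = 0, so ker(I - K) = span{u} = span{(1, 1, 0)} (it is exactly 1-dimensional because rank(I - K) = 2). Kernel of the adjoint: K is real, so (I - K)^* = I - K^T = I - v u^T, and (I - v u^T) v = v - v (u·v) = 0; hence ker((I - K)^*) = span{v} = span{(0, 1, 3)}. Therefore (I - K) x = y is solvable iff <y, v> = 0, i.e. iff y_2 + 3y_3 = 0. When this holds, K y = u (v·y) = 0, so (I - K) y = y and x = y is a particular solution; the full solution set is the line x = y + c·u = y + c·(1, 1, 0), c ∈ C.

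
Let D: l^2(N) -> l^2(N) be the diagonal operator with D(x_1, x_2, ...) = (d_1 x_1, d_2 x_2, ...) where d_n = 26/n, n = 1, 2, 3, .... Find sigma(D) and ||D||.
sigma(D) = {26/n : n ≥ 1} ∪ {0}; ||D|| = 26

A bounded diagonal operator on l^2 with diagonal entries d_n has spectrum equal to the closure of {d_n : n ≥ 1}: every d_n is an eigenvalue (with eigenvector e_n), so {d_n} ⊂ sigma(D); the spectrum is closed, so its closure is too; and for lambda not in the closure, (D - lambda I) has bounded inverse (the diagonal entries 1/(d_n - lambda) are bounded). For our sequence d_n = 26/n, n = 1, 2, 3, ...:
  - {d_n} = {26/n : n ≥ 1}; the only limit point is 0
  - closure = {26/n : n ≥ 1} ∪ {0}
For the norm: a diagonal operator has ||D|| = sup_n |d_n|. Here d_n = 26/n is positive and decreasing, so sup_n |d_n| = d_1 = 26. So ||D|| = 26.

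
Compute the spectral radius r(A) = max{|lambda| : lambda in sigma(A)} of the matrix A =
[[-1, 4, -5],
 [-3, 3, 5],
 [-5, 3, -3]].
r(A) ≈ 7.9272

The eigenvalues of A are the roots of its characteristic polynomial. With M = A (coefficients from the trace, the sum of principal 2x2 minors, and det A):
  p(λ) = det(λ I - M) = λ^3 + λ^2 - 37λ + 142.
No integer candidate from the rational root theorem (±divisors of 142) is a root, so the roots are irrational. The cubic discriminant is Δ = -435587 < 0, so there is one real root and a complex-conjugate pair. p(-8) = -10 and p(-7) = 107 have opposite signs, so a root lies in (-8, -7); Newton's method refines it to λ ≈ -7.9272. Dividing out (λ - (-7.9272)) leaves approximately λ^2 - 6.9272λ + 17.913. For λ^2 - 6.9272λ + 17.913 the discriminant is -23.6663. It is negative, so the remaining roots are the complex-conjugate pair λ ≈ 3.4636 ± 2.4324i. Their product equals the constant term, so |λ|^2 ≈ 17.913 and |λ| ≈ 4.2324.
Thus the eigenvalues (to 4 decimals) are -7.9272 (modulus 7.9272); 3.4636 ± 2.4324i (modulus 4.2324). The spectral radius is the largest modulus: r(A) ≈ 7.9272. (Cross-check: r(A) ≤ ||A||_2 ≈ 8.6323; equality holds whenever A is normal, though it can also hold for some non-normal A.)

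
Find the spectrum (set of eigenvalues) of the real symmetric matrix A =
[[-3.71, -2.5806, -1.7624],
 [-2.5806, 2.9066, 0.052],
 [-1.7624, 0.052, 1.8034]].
sigma(A) ≈ {-5, 2, 4}

A is real symmetric, so its spectrum consists of real eigenvalues. Expanding the characteristic polynomial of the displayed matrix gives
  det(λ I - A) = p(λ) = λ^3 + (-1)λ^2 + (-22)λ + (40.0017).
Solving p(λ) = 0 yields eigenvalues ≈ -5, 2, 4. (A is shown rounded to 4 decimals, so these recover the underlying integer eigenvalues to within that precision.)
Verification: the trace of A = 1 equals the sum of eigenvalues 1, and det(A) ≈ -40.0017 matches the eigenvalue product -40.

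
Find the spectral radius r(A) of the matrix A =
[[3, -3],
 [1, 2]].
r(A) = 3

The eigenvalues of A are the roots of its characteristic polynomial. With M = A (coefficients from the trace and determinant):
  p(λ) = det(λ I - M) = λ^2 - 5λ + 9.
For λ^2 - 5λ + 9 the discriminant is -11. It is negative, so the roots are the complex-conjugate pair λ = 5/2 ± (sqrt(11)/2) i ≈ 2.5 ± 1.6583i. For a conjugate pair the product of the roots equals the constant term, so |λ|^2 = 9 and |λ| = sqrt(9) = 3.
Thus the eigenvalues (to 4 decimals) are 2.5 ± 1.6583i (modulus 3). The spectral radius is the largest modulus: r(A) = 3. (Cross-check: r(A) ≤ ||A||_2 ≈ 4.3196; equality holds whenever A is normal, though it can also hold for some non-normal A.)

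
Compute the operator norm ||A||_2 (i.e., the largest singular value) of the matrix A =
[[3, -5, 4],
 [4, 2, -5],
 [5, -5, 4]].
||A||_2 ≈ 10.9368 (= sqrt(largest eigenvalue of A^T A))

||A||_2 = sigma_max(A) = sqrt(lambda_max(A^T A)). Form the symmetric matrix M = A^T A =
[[50, -32, 12],
 [-32, 54, -50],
 [12, -50, 57]].
Its characteristic polynomial (trace, sum of principal 2x2 minors, determinant of M give the coefficients) is
  p(λ) = det(λ I - M) = λ^3 - 161λ^2 + 4960λ - 1156.
No integer candidate from the rational root theorem (±divisors of 1156) is a root, so the roots are irrational. The cubic discriminant is Δ = 146885433664 > 0, so there are three distinct real roots. p(0) = -1156 and p(1) = 3644 have opposite signs, so a root lies in (0, 1); Newton's method refines it to λ ≈ 0.2349. p(41) = 484 and p(42) = -2752 have opposite signs, so a root lies in (41, 42); Newton's method refines it to λ ≈ 41.151. p(119) = -5678 and p(120) = 3644 have opposite signs, so a root lies in (119, 120); Newton's method refines it to λ ≈ 119.6141. Check (Vieta): the three roots sum to 161, matching tr M = 161.
So the eigenvalues of A^T A are ≈ 0.2349, 41.151, 119.6141 (all ≥ 0, as they must be for A^T A). The largest is λ_max ≈ 119.6141, hence ||A||_2 = sqrt(λ_max) ≈ 10.9368.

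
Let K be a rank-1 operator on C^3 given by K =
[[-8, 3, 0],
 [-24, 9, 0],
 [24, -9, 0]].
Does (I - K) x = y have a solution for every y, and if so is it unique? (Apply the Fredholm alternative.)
(I - K) is singular (det(I - K) = 0, i.e. 1 ∈ sigma(K)). (I - K) x = y is solvable iff y ⊥ ker((I - K)^*) = span{(-8, 3, 0)}, i.e. iff -8y_1 + 3y_2 = 0. When solvable, the solutions are x = y + c·(1, 3, -3), c arbitrary (ker(I - K) = span{(1, 3, -3)}, dimension 1).

K has rank 1, so it is an outer product K = u v^T: every row of K is a multiple of one row vector. Reading off the entries, u = (1, 3, -3) and v = (-8, 3, 0) (row i of K equals u_i·v^T). A rank-one matrix u v^T satisfies K u = u (v·u) and kills the (2)-dimensional subspace v^⊥, so its characteristic polynomial is lambda^2 (lambda - v·u) with v·u = tr K = 1. Hence the eigenvalues of I - K are 1 (multiplicity 2) and 1 - (1) = 0, so det(I - K) = 0. (Direct check: I - K =
[[9, -3, 0],
 [24, -8, 0],
 [-24, 9, 1]]
has determinant 0.) So 1 is an eigenvalue of K and (I - K) is not invertible. The finite-dimensional Fredholm alternative says: either (I - K) is invertible, or ker(I - K) ≠ {0} and then range(I - K) = ker((I - K)^*)^⊥, with dim ker(I - K) = dim ker((I - K)^*). We are in the second case, so we need both kernels. Kernel of I - K: (I - K) u = u - u (v·u) = u - u = 0, so ker(I - K) = span{u} = span{(1, 3, -3)} (it is exactly 1-dimensional because rank(I - K) = 2). Kernel of the adjoint: K is real, so (I - K)^* = I - K^T = I - v u^T, and (I - v u^T) v = v - v (u·v) = 0; hence ker((I - K)^*) = span{v} = span{(-8, 3, 0)}. Therefore (I - K) x = y is solvable iff <y, v> = 0, i.e. iff -8y_1 + 3y_2 = 0. When this holds, K y = u (v·y) = 0, so (I - K) y = y and x = y is a particular solution; the full solution set is the line x = y + c·u = y + c·(1, 3, -3), c ∈ C.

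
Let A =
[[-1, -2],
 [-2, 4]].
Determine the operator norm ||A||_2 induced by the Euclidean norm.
||A||_2 = sqrt((25 + sqrt(369))/2) ≈ 4.7016 (= sqrt(largest eigenvalue of A^T A))

||A||_2 = sigma_max(A) = sqrt(lambda_max(A^T A)). Form the symmetric matrix M = A^T A =
[[5, -6],
 [-6, 20]].
Its characteristic polynomial (trace, determinant of M give the coefficients) is
  p(λ) = det(λ I - M) = λ^2 - 25λ + 64.
For λ^2 - 25λ + 64 the discriminant is 369. It is nonnegative but not a perfect square, so the roots are real and irrational: λ = (25 ± sqrt(369))/2 ≈ 22.1047, 2.8953.
So the eigenvalues of A^T A are ≈ 2.8953, 22.1047 (all ≥ 0, as they must be for A^T A). The largest is λ_max = (25 + sqrt(369))/2 ≈ 22.1047, hence ||A||_2 = sqrt(λ_max) = sqrt((25 + sqrt(369))/2) ≈ 4.7016.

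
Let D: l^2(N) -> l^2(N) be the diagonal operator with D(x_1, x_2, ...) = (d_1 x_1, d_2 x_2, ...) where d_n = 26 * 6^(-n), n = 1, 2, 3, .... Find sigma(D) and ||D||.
sigma(D) = {26 * 6^(-n) : n ≥ 1} ∪ {0}; ||D|| = 13/3

A bounded diagonal operator on l^2 with diagonal entries d_n has spectrum equal to the closure of {d_n : n ≥ 1}: every d_n is an eigenvalue (with eigenvector e_n), so {d_n} ⊂ sigma(D); the spectrum is closed, so its closure is too; and for lambda not in the closure, (D - lambda I) has bounded inverse (the diagonal entries 1/(d_n - lambda) are bounded). For our sequence d_n = 26 * 6^(-n), n = 1, 2, 3, ...:
  - {d_n} = {26 * 6^(-n) : n ≥ 1}; the only limit point is 0
  - closure = {26 * 6^(-n) : n ≥ 1} ∪ {0}
For the norm: a diagonal operator has ||D|| = sup_n |d_n|. Here d_n = 26 * 6^(-n) is positive and decreasing, so sup_n |d_n| = d_1 = 26/6 = 13/3. So ||D|| = 13/3.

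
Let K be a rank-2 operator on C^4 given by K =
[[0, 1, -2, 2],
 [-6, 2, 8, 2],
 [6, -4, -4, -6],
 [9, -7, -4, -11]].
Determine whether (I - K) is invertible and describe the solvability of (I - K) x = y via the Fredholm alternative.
(I - K) is invertible (det(I - K) = 50 ≠ 0), so for every y in C^4 the equation (I - K) x = y has a unique solution.

K has rank 2 and factors as K = U V^T = u1 v1^T + u2 v2^T with u1 = (1, -2, 0, -1), v1 = (0, 1, -2, 2), u2 = (0, -2, 2, 3), v2 = (3, -2, -2, -3) (multiplying out reproduces the displayed K). The nonzero eigenvalues of U V^T coincide with those of the 2 x 2 matrix G = V^T U = [[v1·u1, v1·u2], [v2·u1, v2·u2]] = [[-4, 0], [10, -9]], and by the Sylvester determinant identity det(I_4 - U V^T) = det(I_2 - V^T U) = det([[5, 0], [-10, 10]]) = (5)(10) - (0)(-10) = 50. (Direct check: I - K =
[[1, -1, 2, -2],
 [6, -1, -8, -2],
 [-6, 4, 5, 6],
 [-9, 7, 4, 12]]
has determinant 50.) The finite-dimensional Fredholm alternative says: either (I - K) is invertible, or ker(I - K) ≠ {0} and then range(I - K) = ker((I - K)^*)^⊥, with dim ker(I - K) = dim ker((I - K)^*). Since det(I - K) ≠ 0, 1 is not an eigenvalue of K and ker(I - K) = {0}, so we are in the first case: for every y there is a unique x = (I - K)^(-1) y. (Explicitly, by the Woodbury identity, (I - U V^T)^(-1) = I + U (I_2 - G)^(-1) V^T.)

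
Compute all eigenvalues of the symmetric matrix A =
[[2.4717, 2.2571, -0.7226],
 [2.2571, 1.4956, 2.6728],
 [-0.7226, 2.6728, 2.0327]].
sigma(A) ≈ {-2, 3, 5}

A is real symmetric, so its spectrum consists of real eigenvalues. Expanding the characteristic polynomial of the displayed matrix gives
  det(λ I - A) = p(λ) = λ^3 + (-6)λ^2 + (-1)λ + (29.9983).
Solving p(λ) = 0 yields eigenvalues ≈ -2, 3, 5. (A is shown rounded to 4 decimals, so these recover the underlying integer eigenvalues to within that precision.)
Verification: the trace of A = 6 equals the sum of eigenvalues 6, and det(A) ≈ -29.9983 matches the eigenvalue product -30.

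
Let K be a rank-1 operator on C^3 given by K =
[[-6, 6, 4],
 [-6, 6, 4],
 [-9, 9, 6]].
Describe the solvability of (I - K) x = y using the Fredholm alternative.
(I - K) is invertible (det(I - K) = -5 ≠ 0), so for every y in C^3 the equation (I - K) x = y has a unique solution.

K has rank 1, so it is an outer product K = u v^T: every row of K is a multiple of one row vector. Reading off the entries, u = (2, 2, 3) and v = (-3, 3, 2) (row i of K equals u_i·v^T). A rank-one matrix u v^T satisfies K u = u (v·u) and kills the (2)-dimensional subspace v^⊥, so its characteristic polynomial is lambda^2 (lambda - v·u) with v·u = tr K = 6. Hence the eigenvalues of I - K are 1 (multiplicity 2) and 1 - (6) = -5, so det(I - K) = -5. (Direct check: I - K =
[[7, -6, -4],
 [6, -5, -4],
 [9, -9, -5]]
has determinant -5.) The finite-dimensional Fredholm alternative says: either (I - K) is invertible, or ker(I - K) ≠ {0} and then range(I - K) = ker((I - K)^*)^⊥, with dim ker(I - K) = dim ker((I - K)^*). Since det(I - K) ≠ 0, 1 is not an eigenvalue of K and ker(I - K) = {0}, so we are in the first case: for every y there is a unique x = (I - K)^(-1) y. Explicitly, by the Sherman–Morrison formula, (I - u v^T)^(-1) = I + u v^T/(1 - v·u), i.e. (I - K)^(-1) = I + K/(-5).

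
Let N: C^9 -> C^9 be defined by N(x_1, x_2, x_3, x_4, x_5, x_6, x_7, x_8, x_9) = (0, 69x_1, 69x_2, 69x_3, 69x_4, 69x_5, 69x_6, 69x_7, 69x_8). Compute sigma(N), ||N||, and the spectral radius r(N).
sigma(N) = {0}; ||N|| = 69; r(N) = 0. (N is nilpotent with N^9 = 0.)

On C^9, N is a strictly lower-triangular matrix with 69 on the subdiagonal and zeros elsewhere, so its characteristic polynomial is lambda^9 and every eigenvalue is 0: sigma(N) = {0}. For the operator norm, N e_i = 69e_{i+1} for i = 1, ..., 8 and N e_9 = 0, so the singular values of N are 69 (with multiplicity 8) and 0; hence ||N|| = 69. The spectral radius r(N) = max|lambda| = 0. Note ||N|| > r(N) — characteristic of non-normal nilpotent operators. Indeed N^9 = 0.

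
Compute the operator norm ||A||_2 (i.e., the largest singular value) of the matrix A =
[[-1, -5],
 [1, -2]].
||A||_2 = sqrt((31 + sqrt(765))/2) ≈ 5.4157 (= sqrt(largest eigenvalue of A^T A))

||A||_2 = sigma_max(A) = sqrt(lambda_max(A^T A)). Form the symmetric matrix M = A^T A =
[[2, 3],
 [3, 29]].
Its characteristic polynomial (trace, determinant of M give the coefficients) is
  p(λ) = det(λ I - M) = λ^2 - 31λ + 49.
For λ^2 - 31λ + 49 the discriminant is 765. It is nonnegative but not a perfect square, so the roots are real and irrational: λ = (31 ± sqrt(765))/2 ≈ 29.3293, 1.6707.
So the eigenvalues of A^T A are ≈ 1.6707, 29.3293 (all ≥ 0, as they must be for A^T A). The largest is λ_max = (31 + sqrt(765))/2 ≈ 29.3293, hence ||A||_2 = sqrt(λ_max) = sqrt((31 + sqrt(765))/2) ≈ 5.4157.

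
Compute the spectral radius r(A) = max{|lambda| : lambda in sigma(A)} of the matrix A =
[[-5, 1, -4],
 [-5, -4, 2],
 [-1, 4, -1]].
r(A) ≈ 7.0083

The eigenvalues of A are the roots of its characteristic polynomial. With M = A (coefficients from the trace, the sum of principal 2x2 minors, and det A):
  p(λ) = det(λ I - M) = λ^3 + 10λ^2 + 22λ - 109.
No integer candidate from the rational root theorem (±divisors of 109) is a root, so the roots are irrational. The cubic discriminant is Δ = -310619 < 0, so there is one real root and a complex-conjugate pair. p(2) = -17 and p(3) = 74 have opposite signs, so a root lies in (2, 3); Newton's method refines it to λ ≈ 2.2192. Dividing out (λ - (2.2192)) leaves approximately λ^2 + 12.2192λ + 49.1168. For λ^2 + 12.2192λ + 49.1168 the discriminant is -47.1585. It is negative, so the remaining roots are the complex-conjugate pair λ ≈ -6.1096 ± 3.4336i. Their product equals the constant term, so |λ|^2 ≈ 49.1168 and |λ| ≈ 7.0083.
Thus the eigenvalues (to 4 decimals) are 2.2192 (modulus 2.2192); -6.1096 ± 3.4336i (modulus 7.0083). The spectral radius is the largest modulus: r(A) ≈ 7.0083. (Cross-check: r(A) ≤ ||A||_2 ≈ 7.5253; equality holds whenever A is normal, though it can also hold for some non-normal A.)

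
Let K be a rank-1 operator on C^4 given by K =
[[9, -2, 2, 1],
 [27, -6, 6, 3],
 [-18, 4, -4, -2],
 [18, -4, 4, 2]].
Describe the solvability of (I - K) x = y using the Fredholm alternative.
(I - K) is singular (det(I - K) = 0, i.e. 1 ∈ sigma(K)). (I - K) x = y is solvable iff y ⊥ ker((I - K)^*) = span{(9, -2, 2, 1)}, i.e. iff 9y_1 - 2y_2 + 2y_3 + y_4 = 0. When solvable, the solutions are x = y + c·(1, 3, -2, 2), c arbitrary (ker(I - K) = span{(1, 3, -2, 2)}, dimension 1).

K has rank 1, so it is an outer product K = u v^T: every row of K is a multiple of one row vector. Reading off the entries, u = (1, 3, -2, 2) and v = (9, -2, 2, 1) (row i of K equals u_i·v^T). A rank-one matrix u v^T satisfies K u = u (v·u) and kills the (3)-dimensional subspace v^⊥, so its characteristic polynomial is lambda^3 (lambda - v·u) with v·u = tr K = 1. Hence the eigenvalues of I - K are 1 (multiplicity 3) and 1 - (1) = 0, so det(I - K) = 0. (Direct check: I - K =
[[-8, 2, -2, -1],
 [-27, 7, -6, -3],
 [18, -4, 5, 2],
 [-18, 4, -4, -1]]
has determinant 0.) So 1 is an eigenvalue of K and (I - K) is not invertible. The finite-dimensional Fredholm alternative says: either (I - K) is invertible, or ker(I - K) ≠ {0} and then range(I - K) = ker((I - K)^*)^⊥, with dim ker(I - K) = dim ker((I - K)^*). We are in the second case, so we need both kernels. Kernel of I - K: (I - K) u = u - u (v·u) = u - u = 0, so ker(I - K) = span{u} = span{(1, 3, -2, 2)} (it is exactly 1-dimensional because rank(I - K) = 3). Kernel of the adjoint: K is real, so (I - K)^* = I - K^T = I - v u^T, and (I - v u^T) v = v - v (u·v) = 0; hence ker((I - K)^*) = span{v} = span{(9, -2, 2, 1)}. Therefore (I - K) x = y is solvable iff <y, v> = 0, i.e. iff 9y_1 - 2y_2 + 2y_3 + y_4 = 0. When this holds, K y = u (v·y) = 0, so (I - K) y = y and x = y is a particular solution; the full solution set is the line x = y + c·u = y + c·(1, 3, -2, 2), c ∈ C.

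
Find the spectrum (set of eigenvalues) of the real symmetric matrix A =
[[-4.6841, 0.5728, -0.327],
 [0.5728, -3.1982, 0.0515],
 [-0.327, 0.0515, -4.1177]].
sigma(A) ≈ {-5, -4, -3}

A is real symmetric, so its spectrum consists of real eigenvalues. Expanding the characteristic polynomial of the displayed matrix gives
  det(λ I - A) = p(λ) = λ^3 + (12)λ^2 + (47)λ + (60).
Solving p(λ) = 0 yields eigenvalues ≈ -5, -4, -3. (A is shown rounded to 4 decimals, so these recover the underlying integer eigenvalues to within that precision.)
Verification: the trace of A = -12 equals the sum of eigenvalues -12, and det(A) ≈ -59.9999 matches the eigenvalue product -60.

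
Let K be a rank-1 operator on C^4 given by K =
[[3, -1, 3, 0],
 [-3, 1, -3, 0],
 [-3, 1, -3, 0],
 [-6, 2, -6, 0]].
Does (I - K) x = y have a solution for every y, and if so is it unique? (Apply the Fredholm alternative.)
(I - K) is singular (det(I - K) = 0, i.e. 1 ∈ sigma(K)). (I - K) x = y is solvable iff y ⊥ ker((I - K)^*) = span{(3, -1, 3, 0)}, i.e. iff 3y_1 - y_2 + 3y_3 = 0. When solvable, the solutions are x = y + c·(1, -1, -1, -2), c arbitrary (ker(I - K) = span{(1, -1, -1, -2)}, dimension 1).

K has rank 1, so it is an outer product K = u v^T: every row of K is a multiple of one row vector. Reading off the entries, u = (1, -1, -1, -2) and v = (3, -1, 3, 0) (row i of K equals u_i·v^T). A rank-one matrix u v^T satisfies K u = u (v·u) and kills the (3)-dimensional subspace v^⊥, so its characteristic polynomial is lambda^3 (lambda - v·u) with v·u = tr K = 1. Hence the eigenvalues of I - K are 1 (multiplicity 3) and 1 - (1) = 0, so det(I - K) = 0. (Direct check: I - K =
[[-2, 1, -3, 0],
 [3, 0, 3, 0],
 [3, -1, 4, 0],
 [6, -2, 6, 1]]
has determinant 0.) So 1 is an eigenvalue of K and (I - K) is not invertible. The finite-dimensional Fredholm alternative says: either (I - K) is invertible, or ker(I - K) ≠ {0} and then range(I - K) = ker((I - K)^*)^⊥, with dim ker(I - K) = dim ker((I - K)^*). We are in the second case, so we need both kernels. Kernel of I - K: (I - K) u = u - u (v·u) = u - u = 0, so ker(I - K) = span{u} = span{(1, -1, -1, -2)} (it is exactly 1-dimensional because rank(I - K) = 3). Kernel of the adjoint: K is real, so (I - K)^* = I - K^T = I - v u^T, and (I - v u^T) v = v - v (u·v) = 0; hence ker((I - K)^*) = span{v} = span{(3, -1, 3, 0)}. Therefore (I - K) x = y is solvable iff <y, v> = 0, i.e. iff 3y_1 - y_2 + 3y_3 = 0. When this holds, K y = u (v·y) = 0, so (I - K) y = y and x = y is a particular solution; the full solution set is the line x = y + c·u = y + c·(1, -1, -1, -2), c ∈ C.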